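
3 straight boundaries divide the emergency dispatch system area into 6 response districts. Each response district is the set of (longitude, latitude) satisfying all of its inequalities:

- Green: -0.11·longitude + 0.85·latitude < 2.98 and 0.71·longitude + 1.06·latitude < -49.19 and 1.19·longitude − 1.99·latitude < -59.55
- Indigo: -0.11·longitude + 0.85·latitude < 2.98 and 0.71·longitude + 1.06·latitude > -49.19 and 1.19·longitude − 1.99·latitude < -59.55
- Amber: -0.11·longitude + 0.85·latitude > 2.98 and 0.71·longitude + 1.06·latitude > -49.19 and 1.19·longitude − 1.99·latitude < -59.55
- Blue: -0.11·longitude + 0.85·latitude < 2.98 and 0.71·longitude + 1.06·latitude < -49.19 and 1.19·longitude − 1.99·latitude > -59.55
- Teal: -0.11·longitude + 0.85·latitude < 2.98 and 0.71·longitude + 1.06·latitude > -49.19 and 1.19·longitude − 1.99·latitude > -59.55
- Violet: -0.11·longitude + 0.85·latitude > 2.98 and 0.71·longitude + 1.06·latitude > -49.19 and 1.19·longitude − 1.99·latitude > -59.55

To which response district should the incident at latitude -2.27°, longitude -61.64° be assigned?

-0.11·-61.64 + 0.85·-2.27 = 4.851, which is > 2.98
0.71·-61.64 + 1.06·-2.27 = -46.171, which is > -49.19
1.19·-61.64 − 1.99·-2.27 = -68.834, which is < -59.55
This sign pattern matches Amber.

Amber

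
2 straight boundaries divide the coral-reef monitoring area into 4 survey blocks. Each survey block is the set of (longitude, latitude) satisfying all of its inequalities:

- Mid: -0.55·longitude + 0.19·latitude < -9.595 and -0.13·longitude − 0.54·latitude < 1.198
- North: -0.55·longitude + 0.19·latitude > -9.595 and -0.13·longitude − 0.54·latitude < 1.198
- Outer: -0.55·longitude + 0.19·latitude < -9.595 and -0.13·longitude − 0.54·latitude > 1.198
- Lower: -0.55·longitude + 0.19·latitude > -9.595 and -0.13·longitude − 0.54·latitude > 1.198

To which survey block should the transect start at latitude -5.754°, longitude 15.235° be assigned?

North

-0.55·15.235 + 0.19·-5.754 = -9.473, which is > -9.595
-0.13·15.235 − 0.54·-5.754 = 1.127, which is < 1.198
This sign pattern matches North.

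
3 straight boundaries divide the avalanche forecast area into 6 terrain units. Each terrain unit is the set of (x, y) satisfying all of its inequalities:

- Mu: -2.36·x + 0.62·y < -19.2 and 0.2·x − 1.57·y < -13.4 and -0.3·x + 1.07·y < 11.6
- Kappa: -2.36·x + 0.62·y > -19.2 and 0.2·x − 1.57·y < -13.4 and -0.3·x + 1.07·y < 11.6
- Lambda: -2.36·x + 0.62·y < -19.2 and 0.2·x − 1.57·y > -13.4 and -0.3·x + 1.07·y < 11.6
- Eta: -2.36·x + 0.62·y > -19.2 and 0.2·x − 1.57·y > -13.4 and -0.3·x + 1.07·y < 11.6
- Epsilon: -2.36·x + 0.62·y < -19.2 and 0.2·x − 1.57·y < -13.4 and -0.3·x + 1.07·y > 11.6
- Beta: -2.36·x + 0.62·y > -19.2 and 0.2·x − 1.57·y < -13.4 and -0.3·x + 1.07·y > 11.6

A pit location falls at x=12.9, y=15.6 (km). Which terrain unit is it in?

Epsilon

-2.36·12.9 + 0.62·15.6 = -20.772, which is < -19.2
0.2·12.9 − 1.57·15.6 = -21.912, which is < -13.4
-0.3·12.9 + 1.07·15.6 = 12.822, which is > 11.6
This sign pattern matches Epsilon.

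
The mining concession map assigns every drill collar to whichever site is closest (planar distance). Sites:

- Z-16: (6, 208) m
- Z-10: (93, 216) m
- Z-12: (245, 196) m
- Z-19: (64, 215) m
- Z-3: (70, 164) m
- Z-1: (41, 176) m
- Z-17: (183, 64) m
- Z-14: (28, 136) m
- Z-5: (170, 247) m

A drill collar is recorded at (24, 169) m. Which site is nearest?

Squared distances to each site:
Z-16: 1845.000; Z-10: 6970.000; Z-12: 49570.000; Z-19: 3716.000; Z-3: 2141.000; Z-1: 338.000; Z-17: 36306.000; Z-14: 1105.000; Z-5: 27400.000.
Minimum at Z-1.

Z-1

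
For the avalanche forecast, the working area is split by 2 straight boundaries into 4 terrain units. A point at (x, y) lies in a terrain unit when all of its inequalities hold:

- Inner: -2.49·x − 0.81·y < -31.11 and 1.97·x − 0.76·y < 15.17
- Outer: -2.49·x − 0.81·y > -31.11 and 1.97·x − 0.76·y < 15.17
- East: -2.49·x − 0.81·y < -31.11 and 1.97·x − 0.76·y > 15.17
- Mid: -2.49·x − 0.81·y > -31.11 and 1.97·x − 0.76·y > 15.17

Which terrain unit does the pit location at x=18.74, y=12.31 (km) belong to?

-2.49·18.74 − 0.81·12.31 = -56.634, which is < -31.11
1.97·18.74 − 0.76·12.31 = 27.562, which is > 15.17
This sign pattern matches East.

East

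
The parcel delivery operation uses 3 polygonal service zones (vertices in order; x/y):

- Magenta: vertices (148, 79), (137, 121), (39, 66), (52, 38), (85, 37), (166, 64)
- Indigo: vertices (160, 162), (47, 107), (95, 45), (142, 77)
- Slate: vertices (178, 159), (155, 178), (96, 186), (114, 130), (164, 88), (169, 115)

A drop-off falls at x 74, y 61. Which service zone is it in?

Cast a ray rightward from (74, 61). For each polygon, the edges (by vertex number in listed order) whose endpoints lie on opposite sides of y = 61, where each meets that height, and whether that is right or left of the point:
Magenta: 3–4 at x≈41.3 (left), 5–6 at x≈157.0 (right) → 1 crossing.
Indigo: 2–3 at x≈82.6 (right), 3–4 at x≈118.5 (right) → 2 crossings.
Slate: no edge straddles that height → 0 crossings.
Only Magenta has an odd count, so the point is inside Magenta.

Magenta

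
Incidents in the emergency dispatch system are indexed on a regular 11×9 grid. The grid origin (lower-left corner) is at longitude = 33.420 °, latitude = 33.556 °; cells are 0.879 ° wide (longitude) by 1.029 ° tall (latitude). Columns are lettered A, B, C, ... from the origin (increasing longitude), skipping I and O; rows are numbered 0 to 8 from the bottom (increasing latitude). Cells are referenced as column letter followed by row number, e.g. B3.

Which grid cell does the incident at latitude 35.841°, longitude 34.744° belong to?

Column index: ⌊(34.744 − 33.420) / 0.879⌋ = ⌊1.506⌋ = 1 → column B
Row offset from origin: ⌊(35.841 − 33.556) / 1.029⌋ = ⌊2.221⌋ = 2 → row 2

B2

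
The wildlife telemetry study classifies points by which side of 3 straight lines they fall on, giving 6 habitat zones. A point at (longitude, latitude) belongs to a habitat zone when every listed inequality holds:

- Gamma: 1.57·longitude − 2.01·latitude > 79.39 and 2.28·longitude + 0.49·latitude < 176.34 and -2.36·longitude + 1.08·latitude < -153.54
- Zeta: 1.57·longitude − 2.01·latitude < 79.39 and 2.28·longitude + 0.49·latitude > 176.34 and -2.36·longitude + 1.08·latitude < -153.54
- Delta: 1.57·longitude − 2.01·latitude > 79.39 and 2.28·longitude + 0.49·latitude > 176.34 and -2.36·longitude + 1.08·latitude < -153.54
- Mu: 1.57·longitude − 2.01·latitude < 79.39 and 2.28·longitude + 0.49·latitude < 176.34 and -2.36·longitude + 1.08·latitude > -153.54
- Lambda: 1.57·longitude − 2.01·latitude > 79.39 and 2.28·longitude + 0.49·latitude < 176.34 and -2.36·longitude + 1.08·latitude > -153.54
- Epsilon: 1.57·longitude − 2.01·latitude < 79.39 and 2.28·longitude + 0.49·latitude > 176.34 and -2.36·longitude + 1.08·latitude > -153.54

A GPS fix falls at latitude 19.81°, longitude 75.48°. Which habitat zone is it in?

1.57·75.48 − 2.01·19.81 = 78.686, which is < 79.39
2.28·75.48 + 0.49·19.81 = 181.801, which is > 176.34
-2.36·75.48 + 1.08·19.81 = -156.738, which is < -153.54
This sign pattern matches Zeta.

Zeta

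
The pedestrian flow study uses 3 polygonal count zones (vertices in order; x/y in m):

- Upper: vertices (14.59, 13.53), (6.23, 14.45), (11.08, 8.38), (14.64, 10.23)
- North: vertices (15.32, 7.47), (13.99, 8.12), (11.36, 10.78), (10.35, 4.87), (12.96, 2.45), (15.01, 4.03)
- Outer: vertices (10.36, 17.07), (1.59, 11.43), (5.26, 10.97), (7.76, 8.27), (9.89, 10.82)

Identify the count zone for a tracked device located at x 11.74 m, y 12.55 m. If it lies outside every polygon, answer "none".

Upper

Cast a ray rightward from (11.74, 12.55). For each polygon, the edges (by vertex number in listed order) whose endpoints lie on opposite sides of y = 12.55, where each meets that height, and whether that is right or left of the point:
Upper: 2–3 at x≈7.748 (left), 4–1 at x≈14.605 (right) → 1 crossing.
North: no edge straddles that height → 0 crossings.
Outer: 1–2 at x≈3.332 (left), 5–1 at x≈10.020 (left) → 0 crossings.
Only Upper has an odd count, so the point is inside Upper.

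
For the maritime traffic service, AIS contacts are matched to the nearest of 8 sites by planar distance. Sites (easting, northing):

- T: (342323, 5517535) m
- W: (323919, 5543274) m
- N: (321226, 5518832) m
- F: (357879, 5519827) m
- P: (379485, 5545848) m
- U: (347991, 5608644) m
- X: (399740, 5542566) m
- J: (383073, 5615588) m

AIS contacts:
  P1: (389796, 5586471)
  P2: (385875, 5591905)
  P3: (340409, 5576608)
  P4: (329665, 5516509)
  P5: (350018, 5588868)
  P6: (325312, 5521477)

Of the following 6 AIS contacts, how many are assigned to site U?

P1 → J
P2 → J
P3 → U
P4 → N
P5 → U
P6 → N
2 of the 6 go to U.

2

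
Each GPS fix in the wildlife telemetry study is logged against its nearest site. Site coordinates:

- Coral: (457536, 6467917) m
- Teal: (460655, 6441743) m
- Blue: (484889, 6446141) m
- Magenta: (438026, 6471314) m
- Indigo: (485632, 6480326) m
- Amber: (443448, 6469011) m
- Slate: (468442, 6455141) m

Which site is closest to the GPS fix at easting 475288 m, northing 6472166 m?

Indigo

Squared distances to each site:
Coral: 333187505.000; Teal: 1139683618.000; Blue: 769479826.000; Magenta: 1389182548.000; Indigo: 173583936.000; Amber: 1023739625.000; Slate: 336718341.000.
Minimum at Indigo.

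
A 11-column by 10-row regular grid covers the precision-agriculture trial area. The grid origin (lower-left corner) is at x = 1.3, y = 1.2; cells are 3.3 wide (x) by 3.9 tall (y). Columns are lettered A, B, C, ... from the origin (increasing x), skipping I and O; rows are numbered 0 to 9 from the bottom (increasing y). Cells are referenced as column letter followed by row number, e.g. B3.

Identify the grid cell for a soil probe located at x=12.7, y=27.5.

D6

Column index: ⌊(12.7 − 1.3) / 3.3⌋ = ⌊3.455⌋ = 3 → column D
Row offset from origin: ⌊(27.5 − 1.2) / 3.9⌋ = ⌊6.744⌋ = 6 → row 6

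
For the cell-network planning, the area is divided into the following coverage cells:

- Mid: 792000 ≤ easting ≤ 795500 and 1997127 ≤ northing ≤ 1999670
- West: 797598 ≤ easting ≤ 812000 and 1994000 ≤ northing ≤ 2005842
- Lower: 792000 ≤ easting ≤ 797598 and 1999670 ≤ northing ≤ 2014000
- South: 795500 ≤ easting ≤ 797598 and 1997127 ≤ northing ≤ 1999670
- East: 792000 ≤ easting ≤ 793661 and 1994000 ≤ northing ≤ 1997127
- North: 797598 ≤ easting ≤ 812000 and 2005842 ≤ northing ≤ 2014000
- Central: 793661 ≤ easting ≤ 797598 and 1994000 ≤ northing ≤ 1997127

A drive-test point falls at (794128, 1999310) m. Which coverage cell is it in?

Mid

The point has easting = 794128 and northing = 1999310.
Only Mid satisfies 792000 ≤ easting ≤ 795500 and 1997127 ≤ northing ≤ 1999670.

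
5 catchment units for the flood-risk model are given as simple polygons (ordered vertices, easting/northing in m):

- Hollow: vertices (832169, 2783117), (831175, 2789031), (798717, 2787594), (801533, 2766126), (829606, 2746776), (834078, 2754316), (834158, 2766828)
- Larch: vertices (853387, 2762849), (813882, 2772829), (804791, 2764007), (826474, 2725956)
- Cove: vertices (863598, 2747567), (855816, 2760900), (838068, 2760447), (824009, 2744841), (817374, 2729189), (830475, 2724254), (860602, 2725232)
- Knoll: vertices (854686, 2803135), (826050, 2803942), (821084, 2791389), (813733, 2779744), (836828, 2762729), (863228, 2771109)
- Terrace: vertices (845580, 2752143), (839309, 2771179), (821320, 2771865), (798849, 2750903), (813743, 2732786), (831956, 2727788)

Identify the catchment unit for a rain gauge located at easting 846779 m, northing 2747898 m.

Cove

Cast a ray rightward from (846779, 2747898). For each polygon, the edges (by vertex number in listed order) whose endpoints lie on opposite sides of northing = 2747898, where each meets that height, and whether that is right or left of the point:
Hollow: 4–5 at easting≈827978.2 (left), 5–6 at easting≈830271.5 (left) → 0 crossings.
Larch: 3–4 at easting≈813970.6 (left), 4–1 at easting≈842480.4 (left) → 0 crossings.
Cove: 1–2 at easting≈863404.8 (right), 3–4 at easting≈826763.0 (left) → 1 crossing.
Knoll: no edge straddles that height → 0 crossings.
Terrace: 4–5 at easting≈801319.4 (left), 6–1 at easting≈843205.4 (left) → 0 crossings.
Only Cove has an odd count, so the point is inside Cove.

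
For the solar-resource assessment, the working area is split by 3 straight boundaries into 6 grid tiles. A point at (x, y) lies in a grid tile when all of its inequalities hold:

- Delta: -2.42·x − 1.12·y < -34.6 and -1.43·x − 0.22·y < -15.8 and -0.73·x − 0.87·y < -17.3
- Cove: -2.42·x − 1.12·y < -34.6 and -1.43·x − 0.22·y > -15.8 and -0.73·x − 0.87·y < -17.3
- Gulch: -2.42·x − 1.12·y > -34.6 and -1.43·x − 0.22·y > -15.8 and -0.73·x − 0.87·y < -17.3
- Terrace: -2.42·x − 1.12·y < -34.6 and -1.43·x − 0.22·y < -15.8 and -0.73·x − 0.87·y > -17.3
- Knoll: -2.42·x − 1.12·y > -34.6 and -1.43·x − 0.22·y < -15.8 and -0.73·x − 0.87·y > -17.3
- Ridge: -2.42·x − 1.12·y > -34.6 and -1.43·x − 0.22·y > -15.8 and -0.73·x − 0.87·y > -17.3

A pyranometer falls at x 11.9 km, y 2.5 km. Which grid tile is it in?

Knoll

-2.42·11.9 − 1.12·2.5 = -31.598, which is > -34.6
-1.43·11.9 − 0.22·2.5 = -17.567, which is < -15.8
-0.73·11.9 − 0.87·2.5 = -10.862, which is > -17.3
This sign pattern matches Knoll.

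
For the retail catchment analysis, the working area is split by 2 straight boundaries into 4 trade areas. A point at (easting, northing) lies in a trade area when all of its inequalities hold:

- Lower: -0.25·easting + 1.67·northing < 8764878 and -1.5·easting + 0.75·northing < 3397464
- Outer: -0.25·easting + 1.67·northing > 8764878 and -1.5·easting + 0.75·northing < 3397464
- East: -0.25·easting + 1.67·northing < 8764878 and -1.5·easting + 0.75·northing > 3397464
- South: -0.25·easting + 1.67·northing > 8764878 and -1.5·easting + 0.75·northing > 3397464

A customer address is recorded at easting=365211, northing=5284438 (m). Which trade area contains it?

-0.25·365211 + 1.67·5284438 = 8733708.710, which is < 8764878
-1.5·365211 + 0.75·5284438 = 3415512.000, which is > 3397464
This sign pattern matches East.

East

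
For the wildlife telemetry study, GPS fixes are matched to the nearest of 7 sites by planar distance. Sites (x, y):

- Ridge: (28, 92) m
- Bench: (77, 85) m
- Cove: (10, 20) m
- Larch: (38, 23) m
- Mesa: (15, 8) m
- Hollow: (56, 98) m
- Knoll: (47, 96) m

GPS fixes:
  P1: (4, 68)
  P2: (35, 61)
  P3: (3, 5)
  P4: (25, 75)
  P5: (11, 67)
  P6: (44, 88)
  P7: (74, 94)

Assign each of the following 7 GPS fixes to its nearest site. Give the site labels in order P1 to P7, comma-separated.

Ridge, Ridge, Mesa, Ridge, Ridge, Knoll, Bench

P1 → Ridge (d²=1152.00)
P2 → Ridge (d²=1010.00)
P3 → Mesa (d²=153.00)
P4 → Ridge (d²=298.00)
P5 → Ridge (d²=914.00)
P6 → Knoll (d²=73.00)
P7 → Bench (d²=90.00)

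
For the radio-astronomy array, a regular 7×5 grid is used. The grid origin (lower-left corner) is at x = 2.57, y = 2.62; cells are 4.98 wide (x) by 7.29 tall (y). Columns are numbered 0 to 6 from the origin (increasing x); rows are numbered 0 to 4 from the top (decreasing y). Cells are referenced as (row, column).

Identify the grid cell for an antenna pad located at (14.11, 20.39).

(2, 2)

Column index: ⌊(14.11 − 2.57) / 4.98⌋ = ⌊2.317⌋ = 2
Row offset from origin: ⌊(20.39 − 2.62) / 7.29⌋ = ⌊2.438⌋ = 2 → row 2 (counted from top)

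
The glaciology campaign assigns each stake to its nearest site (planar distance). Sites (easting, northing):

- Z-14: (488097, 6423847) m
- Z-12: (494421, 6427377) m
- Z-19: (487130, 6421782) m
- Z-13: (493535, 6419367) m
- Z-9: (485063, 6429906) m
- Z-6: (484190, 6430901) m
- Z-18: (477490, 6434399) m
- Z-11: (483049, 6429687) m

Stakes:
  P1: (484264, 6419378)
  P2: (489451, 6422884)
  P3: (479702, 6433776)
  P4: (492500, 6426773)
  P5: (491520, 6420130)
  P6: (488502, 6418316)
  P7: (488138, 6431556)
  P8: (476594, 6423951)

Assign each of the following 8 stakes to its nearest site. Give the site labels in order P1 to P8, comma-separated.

Z-19, Z-14, Z-18, Z-12, Z-13, Z-19, Z-9, Z-11

P1 → Z-19 (d²=13993172.00)
P2 → Z-14 (d²=2760685.00)
P3 → Z-18 (d²=5281073.00)
P4 → Z-12 (d²=4055057.00)
P5 → Z-13 (d²=4642394.00)
P6 → Z-19 (d²=13895540.00)
P7 → Z-9 (d²=12178125.00)
P8 → Z-11 (d²=74568721.00)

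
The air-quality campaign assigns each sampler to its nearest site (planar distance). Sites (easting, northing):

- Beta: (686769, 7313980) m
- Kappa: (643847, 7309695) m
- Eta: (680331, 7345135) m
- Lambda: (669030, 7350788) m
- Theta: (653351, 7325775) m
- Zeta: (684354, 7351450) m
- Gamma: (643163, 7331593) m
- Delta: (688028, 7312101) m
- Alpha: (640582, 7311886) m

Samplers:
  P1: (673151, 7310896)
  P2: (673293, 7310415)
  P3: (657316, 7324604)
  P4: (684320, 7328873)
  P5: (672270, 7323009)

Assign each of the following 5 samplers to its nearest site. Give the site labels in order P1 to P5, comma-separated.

Beta, Beta, Theta, Beta, Beta

P1 → Beta (d²=194960980.00)
P2 → Beta (d²=194311801.00)
P3 → Theta (d²=17092466.00)
P4 → Beta (d²=227799050.00)
P5 → Beta (d²=291743842.00)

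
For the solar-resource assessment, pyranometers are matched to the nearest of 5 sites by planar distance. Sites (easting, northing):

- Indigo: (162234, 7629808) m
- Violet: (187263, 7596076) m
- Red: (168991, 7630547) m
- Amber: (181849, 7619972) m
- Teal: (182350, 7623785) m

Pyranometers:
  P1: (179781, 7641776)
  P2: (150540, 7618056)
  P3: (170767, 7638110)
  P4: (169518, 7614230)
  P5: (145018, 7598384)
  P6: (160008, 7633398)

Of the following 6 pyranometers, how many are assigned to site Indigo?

P1 → Red
P2 → Indigo
P3 → Red
P4 → Amber
P5 → Indigo
P6 → Indigo
3 of the 6 go to Indigo.

3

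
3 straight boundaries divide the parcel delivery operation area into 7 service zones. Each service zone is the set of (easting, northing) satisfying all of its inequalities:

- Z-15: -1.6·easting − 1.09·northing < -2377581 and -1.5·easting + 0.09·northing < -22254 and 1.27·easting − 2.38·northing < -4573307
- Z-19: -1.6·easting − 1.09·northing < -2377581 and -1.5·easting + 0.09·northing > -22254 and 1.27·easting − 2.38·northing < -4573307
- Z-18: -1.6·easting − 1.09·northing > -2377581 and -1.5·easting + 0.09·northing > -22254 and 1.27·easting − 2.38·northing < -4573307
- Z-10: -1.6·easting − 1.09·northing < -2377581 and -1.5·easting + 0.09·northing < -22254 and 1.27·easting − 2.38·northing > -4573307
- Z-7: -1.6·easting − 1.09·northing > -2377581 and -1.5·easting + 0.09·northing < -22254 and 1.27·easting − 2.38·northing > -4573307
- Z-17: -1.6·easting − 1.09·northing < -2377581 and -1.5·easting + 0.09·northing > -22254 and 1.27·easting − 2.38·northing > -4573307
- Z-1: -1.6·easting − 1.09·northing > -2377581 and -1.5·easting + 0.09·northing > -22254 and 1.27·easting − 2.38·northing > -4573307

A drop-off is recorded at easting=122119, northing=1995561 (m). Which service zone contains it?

Z-18

-1.6·122119 − 1.09·1995561 = -2370551.890, which is > -2377581
-1.5·122119 + 0.09·1995561 = -3578.010, which is > -22254
1.27·122119 − 2.38·1995561 = -4594344.050, which is < -4573307
This sign pattern matches Z-18.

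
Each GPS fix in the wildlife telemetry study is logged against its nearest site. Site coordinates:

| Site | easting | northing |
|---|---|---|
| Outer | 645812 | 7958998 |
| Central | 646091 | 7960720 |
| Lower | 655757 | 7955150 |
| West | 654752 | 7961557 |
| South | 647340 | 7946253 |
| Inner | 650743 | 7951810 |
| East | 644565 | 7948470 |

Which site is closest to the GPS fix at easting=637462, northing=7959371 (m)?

Squared distances to each site:
Outer: 69861629.000; Central: 76279442.000; Lower: 352523866.000; West: 303722696.000; South: 269656808.000; Inner: 233553682.000; East: 169284410.000.
Minimum at Outer.

Outer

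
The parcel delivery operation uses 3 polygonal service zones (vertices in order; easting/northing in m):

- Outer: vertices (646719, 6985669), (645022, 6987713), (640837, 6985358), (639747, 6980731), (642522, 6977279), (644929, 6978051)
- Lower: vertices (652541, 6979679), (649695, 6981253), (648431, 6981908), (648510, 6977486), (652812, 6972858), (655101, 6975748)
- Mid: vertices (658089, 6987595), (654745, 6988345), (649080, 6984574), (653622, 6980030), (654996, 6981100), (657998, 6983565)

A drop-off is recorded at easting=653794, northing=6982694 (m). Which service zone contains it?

Cast a ray rightward from (653794, 6982694). For each polygon, the edges (by vertex number in listed order) whose endpoints lie on opposite sides of northing = 6982694, where each meets that height, and whether that is right or left of the point:
Outer: 3–4 at easting≈640209.4 (left), 6–1 at easting≈646020.0 (left) → 0 crossings.
Lower: no edge straddles that height → 0 crossings.
Mid: 3–4 at easting≈650959.2 (left), 5–6 at easting≈656937.3 (right) → 1 crossing.
Only Mid has an odd count, so the point is inside Mid.

Mid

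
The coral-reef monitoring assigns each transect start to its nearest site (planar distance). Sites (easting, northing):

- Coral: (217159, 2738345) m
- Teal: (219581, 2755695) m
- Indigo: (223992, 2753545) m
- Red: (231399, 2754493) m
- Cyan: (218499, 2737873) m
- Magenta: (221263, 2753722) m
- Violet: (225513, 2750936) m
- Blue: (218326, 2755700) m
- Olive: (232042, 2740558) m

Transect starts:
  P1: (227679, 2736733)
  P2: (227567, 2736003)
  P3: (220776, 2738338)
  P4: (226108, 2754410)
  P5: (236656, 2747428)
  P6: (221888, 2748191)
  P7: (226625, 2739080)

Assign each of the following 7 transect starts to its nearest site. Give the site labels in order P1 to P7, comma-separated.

Olive, Olive, Cyan, Indigo, Olive, Violet, Olive

P1 → Olive (d²=33666394.00)
P2 → Olive (d²=40773650.00)
P3 → Cyan (d²=5400954.00)
P4 → Indigo (d²=5225681.00)
P5 → Olive (d²=68485896.00)
P6 → Violet (d²=20675650.00)
P7 → Olive (d²=31528373.00)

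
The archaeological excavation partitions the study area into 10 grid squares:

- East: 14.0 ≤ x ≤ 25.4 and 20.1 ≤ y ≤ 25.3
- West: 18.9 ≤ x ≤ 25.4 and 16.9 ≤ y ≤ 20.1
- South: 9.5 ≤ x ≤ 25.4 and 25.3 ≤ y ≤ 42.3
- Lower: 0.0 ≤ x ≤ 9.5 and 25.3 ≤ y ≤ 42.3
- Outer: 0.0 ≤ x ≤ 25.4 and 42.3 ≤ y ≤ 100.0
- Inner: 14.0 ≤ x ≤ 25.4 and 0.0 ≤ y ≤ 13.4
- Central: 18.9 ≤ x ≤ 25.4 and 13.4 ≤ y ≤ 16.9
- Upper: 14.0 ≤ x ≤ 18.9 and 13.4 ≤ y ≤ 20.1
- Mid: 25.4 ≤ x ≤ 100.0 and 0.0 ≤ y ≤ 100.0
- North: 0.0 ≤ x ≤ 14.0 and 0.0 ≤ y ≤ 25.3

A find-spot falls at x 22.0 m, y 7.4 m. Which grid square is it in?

The point has x = 22.0 and y = 7.4.
Only Inner satisfies 14.0 ≤ x ≤ 25.4 and 0.0 ≤ y ≤ 13.4.

Inner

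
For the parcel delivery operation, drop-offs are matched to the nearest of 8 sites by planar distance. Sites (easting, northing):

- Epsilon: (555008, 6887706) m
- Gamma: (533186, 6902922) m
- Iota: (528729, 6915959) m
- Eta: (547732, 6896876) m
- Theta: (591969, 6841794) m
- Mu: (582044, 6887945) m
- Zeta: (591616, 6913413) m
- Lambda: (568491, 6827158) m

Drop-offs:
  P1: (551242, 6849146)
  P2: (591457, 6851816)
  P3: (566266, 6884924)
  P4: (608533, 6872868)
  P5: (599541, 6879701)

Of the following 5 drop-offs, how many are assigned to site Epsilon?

P1 → Lambda
P2 → Theta
P3 → Epsilon
P4 → Mu
P5 → Mu
1 of the 5 goes to Epsilon.

1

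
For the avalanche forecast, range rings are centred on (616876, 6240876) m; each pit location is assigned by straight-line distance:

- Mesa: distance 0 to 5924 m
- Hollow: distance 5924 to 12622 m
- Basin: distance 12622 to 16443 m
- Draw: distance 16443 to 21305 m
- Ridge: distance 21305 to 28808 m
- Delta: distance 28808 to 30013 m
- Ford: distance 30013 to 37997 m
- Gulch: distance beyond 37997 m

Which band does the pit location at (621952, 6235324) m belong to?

Hollow

Distance = √((621952−616876)² + (6235324−6240876)²) = √(25765776.000 + 30824704.000) = 7522.664 m.
5924 ≤ 7522.664 < 12622 → Hollow.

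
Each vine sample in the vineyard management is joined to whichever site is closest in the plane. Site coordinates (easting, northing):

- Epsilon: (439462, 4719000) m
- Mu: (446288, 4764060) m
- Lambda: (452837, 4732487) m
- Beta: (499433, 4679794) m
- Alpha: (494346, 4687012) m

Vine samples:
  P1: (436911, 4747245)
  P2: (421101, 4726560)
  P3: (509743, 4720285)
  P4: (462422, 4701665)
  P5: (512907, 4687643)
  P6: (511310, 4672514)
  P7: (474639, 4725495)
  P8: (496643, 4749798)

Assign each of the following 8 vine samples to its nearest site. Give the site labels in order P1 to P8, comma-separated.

Mu, Epsilon, Alpha, Epsilon, Beta, Beta, Lambda, Lambda

P1 → Mu (d²=370672354.00)
P2 → Epsilon (d²=394279921.00)
P3 → Alpha (d²=1344160138.00)
P4 → Epsilon (d²=827663825.00)
P5 → Beta (d²=243155477.00)
P6 → Beta (d²=194061529.00)
P7 → Lambda (d²=524215268.00)
P8 → Lambda (d²=2218636357.00)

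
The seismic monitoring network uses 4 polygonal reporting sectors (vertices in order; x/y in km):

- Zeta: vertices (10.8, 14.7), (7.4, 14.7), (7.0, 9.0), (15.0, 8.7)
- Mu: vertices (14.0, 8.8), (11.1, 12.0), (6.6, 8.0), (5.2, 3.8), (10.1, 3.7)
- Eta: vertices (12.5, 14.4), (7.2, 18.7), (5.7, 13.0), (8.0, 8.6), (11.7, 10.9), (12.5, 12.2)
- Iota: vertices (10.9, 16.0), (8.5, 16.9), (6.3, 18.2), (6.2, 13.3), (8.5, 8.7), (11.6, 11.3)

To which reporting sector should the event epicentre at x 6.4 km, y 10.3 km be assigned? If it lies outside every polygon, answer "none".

none

Cast a ray rightward from (6.4, 10.3). For each polygon, the edges (by vertex number in listed order) whose endpoints lie on opposite sides of y = 10.3, where each meets that height, and whether that is right or left of the point:
Zeta: 2–3 at x≈7.09 (right), 4–1 at x≈13.88 (right) → 2 crossings.
Mu: 1–2 at x≈12.64 (right), 2–3 at x≈9.19 (right) → 2 crossings.
Eta: 3–4 at x≈7.11 (right), 4–5 at x≈10.73 (right) → 2 crossings.
Iota: 4–5 at x≈7.70 (right), 5–6 at x≈10.41 (right) → 2 crossings.
All counts are even, so the point lies outside every listed polygon.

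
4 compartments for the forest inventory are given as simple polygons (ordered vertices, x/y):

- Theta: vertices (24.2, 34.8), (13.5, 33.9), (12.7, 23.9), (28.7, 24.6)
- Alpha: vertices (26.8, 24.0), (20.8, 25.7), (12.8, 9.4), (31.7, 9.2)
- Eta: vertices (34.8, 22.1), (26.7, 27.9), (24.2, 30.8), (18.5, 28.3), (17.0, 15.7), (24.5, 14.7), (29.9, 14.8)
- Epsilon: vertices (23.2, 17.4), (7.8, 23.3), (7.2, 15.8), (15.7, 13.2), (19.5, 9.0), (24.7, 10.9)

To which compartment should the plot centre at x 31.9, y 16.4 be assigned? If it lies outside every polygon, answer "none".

Cast a ray rightward from (31.9, 16.4). For each polygon, the edges (by vertex number in listed order) whose endpoints lie on opposite sides of y = 16.4, where each meets that height, and whether that is right or left of the point:
Theta: no edge straddles that height → 0 crossings.
Alpha: 2–3 at x≈16.24 (left), 4–1 at x≈29.32 (left) → 0 crossings.
Eta: 4–5 at x≈17.08 (left), 7–1 at x≈30.97 (left) → 0 crossings.
Epsilon: 2–3 at x≈7.25 (left), 6–1 at x≈23.43 (left) → 0 crossings.
All counts are even, so the point lies outside every listed polygon.

none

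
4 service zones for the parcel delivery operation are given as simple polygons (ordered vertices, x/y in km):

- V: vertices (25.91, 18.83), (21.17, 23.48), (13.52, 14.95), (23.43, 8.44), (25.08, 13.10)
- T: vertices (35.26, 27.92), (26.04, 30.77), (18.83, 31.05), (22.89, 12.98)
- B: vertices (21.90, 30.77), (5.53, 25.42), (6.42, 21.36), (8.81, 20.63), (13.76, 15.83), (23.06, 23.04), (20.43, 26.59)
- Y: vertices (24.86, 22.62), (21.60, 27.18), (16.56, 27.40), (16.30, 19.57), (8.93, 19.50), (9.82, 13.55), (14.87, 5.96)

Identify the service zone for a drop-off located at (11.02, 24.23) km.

B

Cast a ray rightward from (11.02, 24.23). For each polygon, the edges (by vertex number in listed order) whose endpoints lie on opposite sides of y = 24.23, where each meets that height, and whether that is right or left of the point:
V: no edge straddles that height → 0 crossings.
T: 3–4 at x≈20.362 (right), 4–1 at x≈32.205 (right) → 2 crossings.
B: 2–3 at x≈5.791 (left), 6–7 at x≈22.178 (right) → 1 crossing.
Y: 1–2 at x≈23.709 (right), 3–4 at x≈16.455 (right) → 2 crossings.
Only B has an odd count, so the point is inside B.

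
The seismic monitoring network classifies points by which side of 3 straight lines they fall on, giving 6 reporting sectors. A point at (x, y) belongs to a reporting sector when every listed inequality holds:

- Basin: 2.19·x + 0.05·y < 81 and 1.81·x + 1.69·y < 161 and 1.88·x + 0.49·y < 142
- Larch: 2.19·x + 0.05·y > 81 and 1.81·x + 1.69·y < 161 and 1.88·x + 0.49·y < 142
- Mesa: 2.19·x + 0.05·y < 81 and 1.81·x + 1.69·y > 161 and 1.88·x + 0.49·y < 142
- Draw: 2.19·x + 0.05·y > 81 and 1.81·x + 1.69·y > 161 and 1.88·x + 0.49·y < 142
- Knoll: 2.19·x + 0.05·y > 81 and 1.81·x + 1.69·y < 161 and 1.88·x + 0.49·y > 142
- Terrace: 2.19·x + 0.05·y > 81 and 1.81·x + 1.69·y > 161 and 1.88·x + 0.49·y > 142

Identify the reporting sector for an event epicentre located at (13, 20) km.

Basin

2.19·13 + 0.05·20 = 29.470, which is < 81
1.81·13 + 1.69·20 = 57.330, which is < 161
1.88·13 + 0.49·20 = 34.240, which is < 142
This sign pattern matches Basin.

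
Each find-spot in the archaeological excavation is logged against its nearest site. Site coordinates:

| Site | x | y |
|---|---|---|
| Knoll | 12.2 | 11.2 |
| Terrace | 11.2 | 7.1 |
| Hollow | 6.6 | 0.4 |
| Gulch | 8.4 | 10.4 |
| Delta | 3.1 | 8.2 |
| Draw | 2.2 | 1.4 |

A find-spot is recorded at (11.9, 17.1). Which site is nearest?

Squared distances to each site:
Knoll: 34.900; Terrace: 100.490; Hollow: 306.980; Gulch: 57.140; Delta: 156.650; Draw: 340.580.
Minimum at Knoll.

Knoll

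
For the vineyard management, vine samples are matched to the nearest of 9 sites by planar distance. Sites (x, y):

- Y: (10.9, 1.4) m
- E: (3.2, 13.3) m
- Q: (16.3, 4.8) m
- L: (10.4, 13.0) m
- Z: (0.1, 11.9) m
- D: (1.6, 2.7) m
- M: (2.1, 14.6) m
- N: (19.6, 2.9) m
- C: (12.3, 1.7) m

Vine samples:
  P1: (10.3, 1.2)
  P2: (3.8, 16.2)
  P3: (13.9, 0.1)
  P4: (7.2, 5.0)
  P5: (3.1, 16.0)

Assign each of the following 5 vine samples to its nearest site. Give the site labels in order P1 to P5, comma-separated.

P1 → Y (d²=0.40)
P2 → M (d²=5.45)
P3 → C (d²=5.12)
P4 → Y (d²=26.65)
P5 → M (d²=2.96)

Y, M, C, Y, M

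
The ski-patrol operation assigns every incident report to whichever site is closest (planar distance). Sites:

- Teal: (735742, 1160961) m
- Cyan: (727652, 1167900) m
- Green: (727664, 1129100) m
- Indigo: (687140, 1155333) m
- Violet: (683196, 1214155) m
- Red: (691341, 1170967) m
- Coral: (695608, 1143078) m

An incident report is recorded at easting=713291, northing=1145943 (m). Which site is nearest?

Coral

Squared distances to each site:
Teal: 729587725.000; Cyan: 688348170.000; Green: 490269778.000; Indigo: 772046901.000; Violet: 5558585969.000; Red: 1108003076.000; Coral: 320896714.000.
Minimum at Coral.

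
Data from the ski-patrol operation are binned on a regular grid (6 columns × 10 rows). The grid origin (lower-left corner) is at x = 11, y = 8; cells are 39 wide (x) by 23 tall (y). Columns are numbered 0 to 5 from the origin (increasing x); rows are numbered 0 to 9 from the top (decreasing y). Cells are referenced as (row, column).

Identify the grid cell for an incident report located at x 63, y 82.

Column index: ⌊(63 − 11) / 39⌋ = ⌊1.333⌋ = 1
Row offset from origin: ⌊(82 − 8) / 23⌋ = ⌊3.217⌋ = 3 → row 6 (counted from top)

(6, 1)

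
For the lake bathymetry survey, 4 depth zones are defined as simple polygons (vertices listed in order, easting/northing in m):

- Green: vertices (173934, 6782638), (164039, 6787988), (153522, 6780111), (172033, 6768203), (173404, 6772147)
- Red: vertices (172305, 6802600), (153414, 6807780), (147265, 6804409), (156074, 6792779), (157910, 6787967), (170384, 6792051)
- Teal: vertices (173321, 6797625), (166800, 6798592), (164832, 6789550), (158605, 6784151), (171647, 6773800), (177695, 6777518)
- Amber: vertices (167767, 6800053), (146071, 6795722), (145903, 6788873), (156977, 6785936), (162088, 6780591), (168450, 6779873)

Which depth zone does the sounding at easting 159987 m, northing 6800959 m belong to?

Red

Cast a ray rightward from (159987, 6800959). For each polygon, the edges (by vertex number in listed order) whose endpoints lie on opposite sides of northing = 6800959, where each meets that height, and whether that is right or left of the point:
Green: no edge straddles that height → 0 crossings.
Red: 3–4 at easting≈149878.2 (left), 6–1 at easting≈172006.2 (right) → 1 crossing.
Teal: no edge straddles that height → 0 crossings.
Amber: no edge straddles that height → 0 crossings.
Only Red has an odd count, so the point is inside Red.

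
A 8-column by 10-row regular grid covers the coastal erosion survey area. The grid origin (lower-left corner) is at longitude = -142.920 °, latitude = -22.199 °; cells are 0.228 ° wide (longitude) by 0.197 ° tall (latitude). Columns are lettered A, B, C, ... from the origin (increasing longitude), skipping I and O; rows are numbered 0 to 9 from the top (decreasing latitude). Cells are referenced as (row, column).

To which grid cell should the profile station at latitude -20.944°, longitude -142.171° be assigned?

Column index: ⌊(-142.171 − -142.920) / 0.228⌋ = ⌊3.285⌋ = 3 → column D
Row offset from origin: ⌊(-20.944 − -22.199) / 0.197⌋ = ⌊6.371⌋ = 6 → row 3 (counted from top)

(3, D)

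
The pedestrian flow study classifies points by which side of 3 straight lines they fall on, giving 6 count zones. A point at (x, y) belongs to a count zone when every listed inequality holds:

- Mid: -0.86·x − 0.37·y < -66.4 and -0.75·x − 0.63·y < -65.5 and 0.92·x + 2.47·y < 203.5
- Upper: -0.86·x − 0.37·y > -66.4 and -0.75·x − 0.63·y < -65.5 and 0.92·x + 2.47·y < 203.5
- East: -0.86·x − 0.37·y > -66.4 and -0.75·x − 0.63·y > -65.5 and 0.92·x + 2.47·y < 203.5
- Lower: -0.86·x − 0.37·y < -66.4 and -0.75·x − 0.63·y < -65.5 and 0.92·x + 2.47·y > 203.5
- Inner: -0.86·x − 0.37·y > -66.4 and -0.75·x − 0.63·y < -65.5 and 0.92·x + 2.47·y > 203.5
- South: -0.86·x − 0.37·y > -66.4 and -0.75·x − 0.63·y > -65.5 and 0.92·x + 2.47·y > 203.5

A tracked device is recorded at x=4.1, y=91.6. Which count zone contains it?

South

-0.86·4.1 − 0.37·91.6 = -37.418, which is > -66.4
-0.75·4.1 − 0.63·91.6 = -60.783, which is > -65.5
0.92·4.1 + 2.47·91.6 = 230.024, which is > 203.5
This sign pattern matches South.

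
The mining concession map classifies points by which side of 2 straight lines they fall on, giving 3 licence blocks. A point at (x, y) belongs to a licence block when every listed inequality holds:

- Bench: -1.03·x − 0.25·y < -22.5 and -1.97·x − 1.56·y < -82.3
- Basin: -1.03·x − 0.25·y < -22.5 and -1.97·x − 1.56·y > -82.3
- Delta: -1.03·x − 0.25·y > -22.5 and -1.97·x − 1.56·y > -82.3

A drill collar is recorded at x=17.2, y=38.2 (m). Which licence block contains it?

-1.03·17.2 − 0.25·38.2 = -27.266, which is < -22.5
-1.97·17.2 − 1.56·38.2 = -93.476, which is < -82.3
This sign pattern matches Bench.

Bench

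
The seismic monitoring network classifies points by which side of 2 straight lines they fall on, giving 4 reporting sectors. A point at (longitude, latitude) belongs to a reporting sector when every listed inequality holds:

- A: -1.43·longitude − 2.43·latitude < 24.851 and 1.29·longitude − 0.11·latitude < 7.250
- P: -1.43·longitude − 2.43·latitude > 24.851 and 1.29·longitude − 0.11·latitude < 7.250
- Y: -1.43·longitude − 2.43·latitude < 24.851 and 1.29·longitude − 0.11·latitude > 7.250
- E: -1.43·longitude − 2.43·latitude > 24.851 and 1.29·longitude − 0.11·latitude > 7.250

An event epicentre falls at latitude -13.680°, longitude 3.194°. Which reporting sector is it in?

P

-1.43·3.194 − 2.43·-13.680 = 28.675, which is > 24.851
1.29·3.194 − 0.11·-13.680 = 5.625, which is < 7.250
This sign pattern matches P.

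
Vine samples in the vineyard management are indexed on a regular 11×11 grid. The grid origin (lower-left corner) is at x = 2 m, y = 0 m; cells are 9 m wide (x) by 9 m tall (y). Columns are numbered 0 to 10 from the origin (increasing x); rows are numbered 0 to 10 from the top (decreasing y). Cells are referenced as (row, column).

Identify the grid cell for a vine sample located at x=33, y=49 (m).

(5, 3)

Column index: ⌊(33 − 2) / 9⌋ = ⌊3.444⌋ = 3
Row offset from origin: ⌊(49 − 0) / 9⌋ = ⌊5.444⌋ = 5 → row 5 (counted from top)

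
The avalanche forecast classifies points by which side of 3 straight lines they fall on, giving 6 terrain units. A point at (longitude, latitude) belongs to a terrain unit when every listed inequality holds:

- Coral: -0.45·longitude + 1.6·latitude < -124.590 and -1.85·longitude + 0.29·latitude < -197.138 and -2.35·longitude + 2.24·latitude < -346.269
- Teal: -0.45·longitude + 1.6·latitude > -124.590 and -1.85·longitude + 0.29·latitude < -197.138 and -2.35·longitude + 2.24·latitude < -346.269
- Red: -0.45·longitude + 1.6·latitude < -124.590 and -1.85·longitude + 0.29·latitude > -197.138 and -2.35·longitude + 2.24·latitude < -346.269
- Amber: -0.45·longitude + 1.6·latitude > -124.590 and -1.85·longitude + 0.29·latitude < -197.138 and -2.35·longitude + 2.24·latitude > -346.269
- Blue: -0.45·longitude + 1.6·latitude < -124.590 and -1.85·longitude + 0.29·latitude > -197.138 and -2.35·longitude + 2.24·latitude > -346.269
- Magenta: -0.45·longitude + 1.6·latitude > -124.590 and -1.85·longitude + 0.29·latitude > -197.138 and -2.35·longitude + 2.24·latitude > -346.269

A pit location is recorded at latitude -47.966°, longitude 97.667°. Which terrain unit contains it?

-0.45·97.667 + 1.6·-47.966 = -120.696, which is > -124.590
-1.85·97.667 + 0.29·-47.966 = -194.594, which is > -197.138
-2.35·97.667 + 2.24·-47.966 = -336.961, which is > -346.269
This sign pattern matches Magenta.

Magenta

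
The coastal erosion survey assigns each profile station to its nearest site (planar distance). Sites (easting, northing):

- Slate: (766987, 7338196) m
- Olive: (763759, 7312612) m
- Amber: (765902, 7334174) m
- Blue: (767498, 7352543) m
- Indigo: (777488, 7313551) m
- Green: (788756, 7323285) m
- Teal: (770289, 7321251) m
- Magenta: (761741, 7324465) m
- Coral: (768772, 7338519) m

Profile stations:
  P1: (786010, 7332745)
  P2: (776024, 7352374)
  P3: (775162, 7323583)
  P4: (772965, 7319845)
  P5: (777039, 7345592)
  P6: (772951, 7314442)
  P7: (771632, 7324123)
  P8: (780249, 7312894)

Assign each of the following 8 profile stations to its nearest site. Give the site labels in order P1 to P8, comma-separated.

Green, Blue, Teal, Teal, Coral, Indigo, Teal, Indigo

P1 → Green (d²=97032116.00)
P2 → Blue (d²=72721237.00)
P3 → Teal (d²=29184353.00)
P4 → Teal (d²=9137812.00)
P5 → Coral (d²=118370618.00)
P6 → Indigo (d²=21378250.00)
P7 → Teal (d²=10052033.00)
P8 → Indigo (d²=8054770.00)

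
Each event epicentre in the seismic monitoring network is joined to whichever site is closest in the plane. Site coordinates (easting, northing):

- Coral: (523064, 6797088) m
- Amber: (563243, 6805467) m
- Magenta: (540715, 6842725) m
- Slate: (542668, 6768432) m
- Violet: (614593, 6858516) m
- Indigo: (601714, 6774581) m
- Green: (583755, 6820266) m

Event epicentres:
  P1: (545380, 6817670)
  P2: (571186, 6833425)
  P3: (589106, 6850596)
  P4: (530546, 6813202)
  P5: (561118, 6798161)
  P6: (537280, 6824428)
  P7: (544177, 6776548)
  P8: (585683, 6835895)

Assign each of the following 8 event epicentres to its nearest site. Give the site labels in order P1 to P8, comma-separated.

Amber, Green, Violet, Coral, Amber, Magenta, Slate, Green

P1 → Amber (d²=467999978.00)
P2 → Green (d²=331139042.00)
P3 → Violet (d²=712313569.00)
P4 → Coral (d²=315641320.00)
P5 → Amber (d²=57893261.00)
P6 → Magenta (d²=346579434.00)
P7 → Slate (d²=68146537.00)
P8 → Green (d²=247982825.00)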